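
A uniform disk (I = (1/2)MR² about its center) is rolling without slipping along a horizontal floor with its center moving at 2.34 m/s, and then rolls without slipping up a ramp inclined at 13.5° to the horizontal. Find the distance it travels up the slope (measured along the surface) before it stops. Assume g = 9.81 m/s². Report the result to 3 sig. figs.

With I = (1/2)MR², the ratio k = I/(MR²) is 0.5.
Since it rolls without slipping, ω = v/R and KE = ½Mv² + ½Iω² = ½(1+k)Mv² = (3/4)Mv².
Setting this equal to Mgh gives the vertical rise h = (1+k)v₀²/(2g) = 1.5×2.34²/(2×9.81) = 0.4186 m.
The distance along the slope is d = h/sinθ = 0.4186/sin13.5° ≈ 1.79 m.

d ≈ 1.79 m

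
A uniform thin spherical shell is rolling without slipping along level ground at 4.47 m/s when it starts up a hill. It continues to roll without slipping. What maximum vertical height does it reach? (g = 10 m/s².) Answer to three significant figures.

h ≈ 1.67 m

The moment of inertia is (2/3)MR², giving k ≡ I/(MR²) = 2/3.
Rolling without slipping gives ω = v/R, so the total kinetic energy is ½Mv² + ½Iω² = ½(1+k)Mv² = (5/6)Mv².
At the top the kinetic energy is zero, so (5/6)Mv₀² = Mgh.
Thus h = (1+k)v₀²/(2g) = 1.667 × 4.47² / (2 × 10) ≈ 1.67 m.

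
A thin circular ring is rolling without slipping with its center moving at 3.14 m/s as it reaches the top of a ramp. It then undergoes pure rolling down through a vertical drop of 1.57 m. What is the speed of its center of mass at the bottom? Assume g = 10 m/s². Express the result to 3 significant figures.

The moment of inertia is MR², giving k ≡ I/(MR²) = 1.
Since it rolls without slipping, ω = v/R and KE = ½Mv² + ½Iω² = ½(1+k)Mv² = Mv².
Conserving energy between top and bottom: Mv² = Mv₀² + Mgh, hence v² = v₀² + 2gh/(1+k).
v = √(3.14² + 2×10×1.57/2) = √25.56 ≈ 5.06 m/s.

v ≈ 5.06 m/s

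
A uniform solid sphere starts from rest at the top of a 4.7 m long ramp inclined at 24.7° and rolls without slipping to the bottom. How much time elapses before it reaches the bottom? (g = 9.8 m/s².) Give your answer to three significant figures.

t ≈ 1.79 s

The moment of inertia is (2/5)MR², giving k ≡ I/(MR²) = 0.4.
Newton's second law down the slope: Mg sinθ − f = Ma. The torque equation fR = Iα (with α = a/R) gives f = kMa.
Hence a = g sinθ/(1+k) = 9.8×sin24.7°/1.4 = 2.925 m/s².
With constant a from rest, t = √(2L/a) = √(2·4.7/2.925) ≈ 1.79 s.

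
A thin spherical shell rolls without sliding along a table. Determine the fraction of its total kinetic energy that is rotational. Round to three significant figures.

The moment of inertia is (2/3)MR², giving k ≡ I/(MR²) = 2/3.
With ω = v/R, KE_trans = ½Mv² and KE_rot = ½Iω² = ½kMv², so KE_total = ½(1+k)Mv².
The rotational fraction is therefore k/(1+k) = (2/3)/1.667 ≈ 0.400.

fraction ≈ 0.400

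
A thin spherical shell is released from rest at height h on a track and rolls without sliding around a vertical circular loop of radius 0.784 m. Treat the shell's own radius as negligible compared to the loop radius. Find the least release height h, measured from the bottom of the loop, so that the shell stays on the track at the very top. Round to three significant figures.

h_min ≈ 2.22 m

The moment of inertia is (2/3)MR², giving k ≡ I/(MR²) = 2/3.
At the top, contact is just lost when gravity alone supplies the centripetal force: Mg = Mv_top²/r, i.e. v_top² = gr.
With ω = v/R, the kinetic energy at speed v is ½(1+k)Mv² = (5/6)Mv².
Energy conservation from release (height h) to the top (height 2r): Mgh = Mg(2r) + (5/6)M·gr.
Thus h_min = 2r + (1+k)r/2 = r(2 + 1.667/2) = 0.784 × 2.833 ≈ 2.22 m.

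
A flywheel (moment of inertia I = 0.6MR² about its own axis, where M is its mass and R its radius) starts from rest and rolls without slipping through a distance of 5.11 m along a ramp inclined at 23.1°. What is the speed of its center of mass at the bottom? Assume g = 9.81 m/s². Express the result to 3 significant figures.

The moment of inertia is 0.6MR², giving k ≡ I/(MR²) = 0.6.
Rolling without slipping gives ω = v/R, so the total kinetic energy is ½Mv² + ½Iω² = ½(1+k)Mv² = (4/5)Mv².
The vertical drop is h = L sinθ = 5.11 × sin23.1° = 2.005 m.
Energy conservation: Mgh = (4/5)Mv², so v = √(2gh/(1+k)) = √(2 × 9.81 × 2.005 / 1.6) ≈ 4.96 m/s.

v ≈ 4.96 m/s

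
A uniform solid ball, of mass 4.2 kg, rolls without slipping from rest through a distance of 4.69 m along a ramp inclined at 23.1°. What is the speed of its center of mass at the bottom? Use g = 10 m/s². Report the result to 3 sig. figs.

v ≈ 5.13 m/s

With I = (2/5)MR², the ratio k = I/(MR²) is 0.4.
Since it rolls without slipping, ω = v/R and KE = ½Mv² + ½Iω² = ½(1+k)Mv² = (7/10)Mv².
The vertical drop is h = L sinθ = 4.69 × sin23.1° = 1.84 m.
Energy conservation: Mgh = (7/10)Mv², so v = √(2gh/(1+k)) = √(2 × 10 × 1.84 / 1.4) ≈ 5.13 m/s.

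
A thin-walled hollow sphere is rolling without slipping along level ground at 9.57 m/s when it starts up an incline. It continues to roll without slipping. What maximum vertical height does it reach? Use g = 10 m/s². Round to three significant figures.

The moment of inertia is (2/3)MR², giving k ≡ I/(MR²) = 2/3.
Since it rolls without slipping, ω = v/R and KE = ½Mv² + ½Iω² = ½(1+k)Mv² = (5/6)Mv².
At the top the kinetic energy is zero, so (5/6)Mv₀² = Mgh.
Thus h = (1+k)v₀²/(2g) = 1.667 × 9.57² / (2 × 10) ≈ 7.63 m.

h ≈ 7.63 m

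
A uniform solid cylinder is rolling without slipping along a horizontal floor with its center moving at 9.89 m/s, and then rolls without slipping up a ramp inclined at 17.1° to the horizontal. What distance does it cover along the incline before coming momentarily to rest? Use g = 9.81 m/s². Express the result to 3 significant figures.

d ≈ 25.4 m

With I = (1/2)MR², the ratio k = I/(MR²) is 0.5.
Pure rolling means v = ωR; then KE = ½Mv² + ½I(v/R)² = ½(1+k)Mv² = (3/4)Mv².
Setting this equal to Mgh gives the vertical rise h = (1+k)v₀²/(2g) = 1.5×9.89²/(2×9.81) = 7.478 m.
Along the incline, d = h/sinθ = 7.478/sin17.1° ≈ 25.4 m.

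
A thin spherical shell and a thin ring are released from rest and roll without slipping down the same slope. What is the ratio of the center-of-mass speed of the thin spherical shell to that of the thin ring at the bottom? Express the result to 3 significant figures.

v_ratio ≈ 1.10

Each satisfies Mgh = ½(1+k)Mv² with k = I/(MR²), so v ∝ 1/√(1+k).
For the thin spherical shell k = 2/3; for the thin ring k = 1.
v₁/v₂ = √((1+k₂)/(1+k₁)) = √(2/1.667) ≈ 1.10.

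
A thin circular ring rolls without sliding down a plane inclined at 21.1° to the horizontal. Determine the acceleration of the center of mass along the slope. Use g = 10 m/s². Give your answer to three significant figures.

Here I = MR², so the shape factor k = I/(MR²) = 1.
Along the incline Mg sinθ − f = Ma, and torque about the center fR = Iα = kMR²(a/R) gives f = kMa.
Eliminating f: Mg sinθ = (1+k)Ma, so a = g sinθ/(1+k) = 10 × sin21.1° / 2 ≈ 1.80 m/s².

a ≈ 1.80 m/s²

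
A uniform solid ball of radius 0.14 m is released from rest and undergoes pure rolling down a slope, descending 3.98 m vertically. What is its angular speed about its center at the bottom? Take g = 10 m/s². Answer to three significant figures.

Here I = (2/5)MR², so the shape factor k = I/(MR²) = 0.4.
Rolling without slipping gives ω = v/R, so the total kinetic energy is ½Mv² + ½Iω² = ½(1+k)Mv² = (7/10)Mv².
Energy conservation Mgh = ½(1+k)Mv² gives v = √(2gh/(1+k)) = √(2 × 10 × 3.98 / 1.4) = 7.54 m/s.
The angular speed follows from ω = v/R = 7.54/0.14 ≈ 53.9 rad/s.

ω ≈ 53.9 rad/s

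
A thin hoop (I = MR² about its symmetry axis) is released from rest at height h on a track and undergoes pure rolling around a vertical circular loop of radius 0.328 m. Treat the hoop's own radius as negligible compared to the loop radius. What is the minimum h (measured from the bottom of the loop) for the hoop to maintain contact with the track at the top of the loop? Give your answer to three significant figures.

h_min ≈ 0.984 m

Here I = MR², so the shape factor k = I/(MR²) = 1.
At the top of the loop, the minimum-contact condition is Mg = Mv_top²/r, so v_top² = gr.
With ω = v/R, the kinetic energy at speed v is ½(1+k)Mv² = Mv².
Energy conservation from release (height h) to the top (height 2r): Mgh = Mg(2r) + M·gr.
Thus h_min = 2r + (1+k)r/2 = r(2 + 2/2) = 0.328 × 3 ≈ 0.984 m.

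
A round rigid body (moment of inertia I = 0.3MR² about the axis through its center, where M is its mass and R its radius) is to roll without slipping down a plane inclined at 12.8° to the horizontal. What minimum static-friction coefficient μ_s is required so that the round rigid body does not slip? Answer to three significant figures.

For this body I = 0.3MR², i.e. k = I/(MR²) = 0.3.
Along the incline Mg sinθ − f = Ma, and torque about the center fR = Iα = kMR²(a/R) gives f = kMa.
These give a = g sinθ/(1+k) and the required friction f = kMg sinθ/(1+k).
The normal force is N = Mg cosθ, so μ_min = f/N = k tanθ/(1+k).
μ_min = 0.3 × tan12.8° / 1.3 ≈ 0.0524.

μ_min ≈ 0.0524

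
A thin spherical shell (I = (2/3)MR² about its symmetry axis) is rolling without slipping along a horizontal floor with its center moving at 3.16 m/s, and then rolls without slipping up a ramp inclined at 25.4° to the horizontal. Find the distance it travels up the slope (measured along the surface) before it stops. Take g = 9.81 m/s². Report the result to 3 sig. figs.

With I = (2/3)MR², the ratio k = I/(MR²) is 2/3.
The rolling condition ω = v/R makes the rotational term ½I(v/R)² = ½kMv², so KE_total = ½(1+k)Mv² = (5/6)Mv².
Setting this equal to Mgh gives the vertical rise h = (1+k)v₀²/(2g) = 1.667×3.16²/(2×9.81) = 0.8483 m.
Along the incline, d = h/sinθ = 0.8483/sin25.4° ≈ 1.98 m.

d ≈ 1.98 m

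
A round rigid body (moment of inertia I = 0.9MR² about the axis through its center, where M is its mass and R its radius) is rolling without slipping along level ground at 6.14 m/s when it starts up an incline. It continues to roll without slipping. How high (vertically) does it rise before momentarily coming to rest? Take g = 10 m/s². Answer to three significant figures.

With I = 0.9MR², the ratio k = I/(MR²) is 0.9.
Since it rolls without slipping, ω = v/R and KE = ½Mv² + ½Iω² = ½(1+k)Mv² = (19/20)Mv².
At the top the kinetic energy is zero, so (19/20)Mv₀² = Mgh.
Thus h = (1+k)v₀²/(2g) = 1.9 × 6.14² / (2 × 10) ≈ 3.58 m.

h ≈ 3.58 m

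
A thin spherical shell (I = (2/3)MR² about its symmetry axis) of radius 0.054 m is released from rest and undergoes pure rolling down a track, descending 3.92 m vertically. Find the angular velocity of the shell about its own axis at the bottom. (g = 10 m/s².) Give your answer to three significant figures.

ω ≈ 127 rad/s

With I = (2/3)MR², the ratio k = I/(MR²) is 2/3.
Pure rolling means v = ωR; then KE = ½Mv² + ½I(v/R)² = ½(1+k)Mv² = (5/6)Mv².
Energy conservation Mgh = ½(1+k)Mv² gives v = √(2gh/(1+k)) = √(2 × 10 × 3.92 / 1.667) = 6.859 m/s.
Then ω = v/R = 6.859 / 0.054 ≈ 127 rad/s.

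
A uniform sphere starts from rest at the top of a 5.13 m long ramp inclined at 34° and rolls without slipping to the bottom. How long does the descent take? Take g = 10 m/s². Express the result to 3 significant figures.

t ≈ 1.60 s

With I = (2/5)MR², the ratio k = I/(MR²) is 0.4.
Newton's second law down the slope: Mg sinθ − f = Ma. The torque equation fR = Iα (with α = a/R) gives f = kMa.
Hence a = g sinθ/(1+k) = 10×sin34°/1.4 = 3.994 m/s².
Starting from rest, L = ½at², so t = √(2L/a) = √(2×5.13/3.994) ≈ 1.60 s.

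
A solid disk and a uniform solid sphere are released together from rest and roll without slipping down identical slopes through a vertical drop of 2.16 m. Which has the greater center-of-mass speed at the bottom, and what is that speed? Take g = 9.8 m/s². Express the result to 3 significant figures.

For rolling without slipping, Mgh = ½(1+k)Mv² where k = I/(MR²), so v = √(2gh/(1+k)).
Solid disk: k = 0.5, giving v = √(2×9.8×2.16/1.5) = 5.313 m/s.
Uniform solid sphere: k = 0.4, giving v = √(2×9.8×2.16/1.4) = 5.499 m/s.
The smaller k wins: the uniform solid sphere, at ≈ 5.50 m/s.

the uniform solid sphere, at v ≈ 5.50 m/s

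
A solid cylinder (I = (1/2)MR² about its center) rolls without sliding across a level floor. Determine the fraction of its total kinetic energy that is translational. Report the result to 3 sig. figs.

With I = (1/2)MR², the ratio k = I/(MR²) is 0.5.
With ω = v/R, KE_trans = ½Mv² and KE_rot = ½Iω² = ½kMv², so KE_total = ½(1+k)Mv².
The translational fraction is therefore 1/(1+k) = 1/1.5 ≈ 0.667.

fraction ≈ 0.667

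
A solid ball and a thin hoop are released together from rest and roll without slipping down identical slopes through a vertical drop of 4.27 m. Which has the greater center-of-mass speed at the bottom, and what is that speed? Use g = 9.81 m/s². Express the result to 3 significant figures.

For rolling without slipping, Mgh = ½(1+k)Mv² where k = I/(MR²), so v = √(2gh/(1+k)).
Solid ball: k = 0.4, giving v = √(2×9.81×4.27/1.4) = 7.736 m/s.
Thin hoop: k = 1, giving v = √(2×9.81×4.27/2) = 6.472 m/s.
The smaller k wins: the solid ball, at ≈ 7.74 m/s.

the solid ball, at v ≈ 7.74 m/s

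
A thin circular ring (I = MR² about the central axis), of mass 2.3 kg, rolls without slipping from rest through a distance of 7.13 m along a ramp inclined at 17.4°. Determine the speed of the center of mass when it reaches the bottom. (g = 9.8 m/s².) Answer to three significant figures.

v ≈ 4.57 m/s

With I = MR², the ratio k = I/(MR²) is 1.
Pure rolling means v = ωR; then KE = ½Mv² + ½I(v/R)² = ½(1+k)Mv² = Mv².
The vertical drop is h = L sinθ = 7.13 × sin17.4° = 2.132 m.
Energy conservation: Mgh = Mv², so v = √(2gh/(1+k)) = √(2 × 9.8 × 2.132 / 2) ≈ 4.57 m/s.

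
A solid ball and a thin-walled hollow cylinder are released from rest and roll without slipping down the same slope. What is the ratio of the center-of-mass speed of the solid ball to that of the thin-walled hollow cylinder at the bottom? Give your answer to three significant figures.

Each satisfies Mgh = ½(1+k)Mv² with k = I/(MR²), so v ∝ 1/√(1+k).
For the solid ball k = 0.4; for the thin-walled hollow cylinder k = 1.
v₁/v₂ = √((1+k₂)/(1+k₁)) = √(2/1.4) ≈ 1.20.

v_ratio ≈ 1.20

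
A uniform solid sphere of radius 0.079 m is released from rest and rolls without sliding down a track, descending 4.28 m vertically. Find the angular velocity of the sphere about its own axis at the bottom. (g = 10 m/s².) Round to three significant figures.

ω ≈ 99.0 rad/s

For this body I = (2/5)MR², i.e. k = I/(MR²) = 0.4.
Since it rolls without slipping, ω = v/R and KE = ½Mv² + ½Iω² = ½(1+k)Mv² = (7/10)Mv².
Energy conservation Mgh = ½(1+k)Mv² gives v = √(2gh/(1+k)) = √(2 × 10 × 4.28 / 1.4) = 7.819 m/s.
Then ω = v/R = 7.819 / 0.079 ≈ 99.0 rad/s.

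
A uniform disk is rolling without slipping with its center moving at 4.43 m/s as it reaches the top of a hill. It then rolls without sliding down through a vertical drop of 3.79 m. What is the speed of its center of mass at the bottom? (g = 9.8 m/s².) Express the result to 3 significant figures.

v ≈ 8.32 m/s

The moment of inertia is (1/2)MR², giving k ≡ I/(MR²) = 0.5.
Pure rolling means v = ωR; then KE = ½Mv² + ½I(v/R)² = ½(1+k)Mv² = (3/4)Mv².
Energy conservation: (3/4)Mv₀² + Mgh = (3/4)Mv², so v² = v₀² + 2gh/(1+k).
v = √(4.43² + 2×9.8×3.79/1.5) = √69.15 ≈ 8.32 m/s.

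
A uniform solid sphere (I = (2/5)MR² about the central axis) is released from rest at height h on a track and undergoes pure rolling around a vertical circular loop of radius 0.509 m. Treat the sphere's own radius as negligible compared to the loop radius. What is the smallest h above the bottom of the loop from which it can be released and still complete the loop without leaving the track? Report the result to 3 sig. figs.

Here I = (2/5)MR², so the shape factor k = I/(MR²) = 0.4.
At the top of the loop, the minimum-contact condition is Mg = Mv_top²/r, so v_top² = gr.
With ω = v/R, the kinetic energy at speed v is ½(1+k)Mv² = (7/10)Mv².
Energy conservation from release (height h) to the top (height 2r): Mgh = Mg(2r) + (7/10)M·gr.
Thus h_min = 2r + (1+k)r/2 = r(2 + 1.4/2) = 0.509 × 2.7 ≈ 1.37 m.

h_min ≈ 1.37 m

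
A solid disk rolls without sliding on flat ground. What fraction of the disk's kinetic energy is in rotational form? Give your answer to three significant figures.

fraction ≈ 0.333

Here I = (1/2)MR², so the shape factor k = I/(MR²) = 0.5.
With ω = v/R, KE_trans = ½Mv² and KE_rot = ½Iω² = ½kMv², so KE_total = ½(1+k)Mv².
The rotational fraction is therefore k/(1+k) = 0.5/1.5 ≈ 0.333.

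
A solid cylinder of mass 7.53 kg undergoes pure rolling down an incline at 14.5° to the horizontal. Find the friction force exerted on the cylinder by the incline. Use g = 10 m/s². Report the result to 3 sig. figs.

f ≈ 6.28 N

Here I = (1/2)MR², so the shape factor k = I/(MR²) = 0.5.
Along the incline Mg sinθ − f = Ma, and torque about the center fR = Iα = kMR²(a/R) gives f = kMa.
Combining, a = g sinθ/(1+k) and f = kMa = kMg sinθ/(1+k).
f = 0.5 × 7.53 × 10 × sin14.5° / 1.5 ≈ 6.28 N.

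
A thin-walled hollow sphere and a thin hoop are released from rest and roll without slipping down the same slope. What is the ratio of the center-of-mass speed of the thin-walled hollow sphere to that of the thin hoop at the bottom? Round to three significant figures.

Each satisfies Mgh = ½(1+k)Mv² with k = I/(MR²), so v ∝ 1/√(1+k).
For the thin-walled hollow sphere k = 2/3; for the thin hoop k = 1.
v₁/v₂ = √((1+k₂)/(1+k₁)) = √(2/1.667) ≈ 1.10.

v_ratio ≈ 1.10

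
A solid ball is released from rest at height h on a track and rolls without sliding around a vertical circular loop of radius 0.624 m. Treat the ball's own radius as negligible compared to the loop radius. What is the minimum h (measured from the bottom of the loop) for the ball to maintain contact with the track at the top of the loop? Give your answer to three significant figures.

h_min ≈ 1.68 m

The moment of inertia is (2/5)MR², giving k ≡ I/(MR²) = 0.4.
At the top, contact is just lost when gravity alone supplies the centripetal force: Mg = Mv_top²/r, i.e. v_top² = gr.
With ω = v/R, the kinetic energy at speed v is ½(1+k)Mv² = (7/10)Mv².
Energy conservation from release (height h) to the top (height 2r): Mgh = Mg(2r) + (7/10)M·gr.
Thus h_min = 2r + (1+k)r/2 = r(2 + 1.4/2) = 0.624 × 2.7 ≈ 1.68 m.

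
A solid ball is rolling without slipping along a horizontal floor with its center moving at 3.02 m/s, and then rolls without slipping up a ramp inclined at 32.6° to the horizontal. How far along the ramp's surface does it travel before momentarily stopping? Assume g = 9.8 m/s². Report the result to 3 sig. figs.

For this body I = (2/5)MR², i.e. k = I/(MR²) = 0.4.
The rolling condition ω = v/R makes the rotational term ½I(v/R)² = ½kMv², so KE_total = ½(1+k)Mv² = (7/10)Mv².
Setting this equal to Mgh gives the vertical rise h = (1+k)v₀²/(2g) = 1.4×3.02²/(2×9.8) = 0.6515 m.
The distance along the slope is d = h/sinθ = 0.6515/sin32.6° ≈ 1.21 m.

d ≈ 1.21 m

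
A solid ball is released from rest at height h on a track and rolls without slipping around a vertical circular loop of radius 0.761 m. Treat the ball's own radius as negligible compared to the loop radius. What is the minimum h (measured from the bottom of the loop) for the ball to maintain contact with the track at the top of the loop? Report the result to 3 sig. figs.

h_min ≈ 2.05 m

Here I = (2/5)MR², so the shape factor k = I/(MR²) = 0.4.
At the top of the loop, the minimum-contact condition is Mg = Mv_top²/r, so v_top² = gr.
With ω = v/R, the kinetic energy at speed v is ½(1+k)Mv² = (7/10)Mv².
Energy conservation from release (height h) to the top (height 2r): Mgh = Mg(2r) + (7/10)M·gr.
Thus h_min = 2r + (1+k)r/2 = r(2 + 1.4/2) = 0.761 × 2.7 ≈ 2.05 m.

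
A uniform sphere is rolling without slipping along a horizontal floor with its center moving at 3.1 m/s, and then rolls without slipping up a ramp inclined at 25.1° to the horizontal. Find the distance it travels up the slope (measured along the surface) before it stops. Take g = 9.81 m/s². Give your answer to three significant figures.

d ≈ 1.62 m

With I = (2/5)MR², the ratio k = I/(MR²) is 0.4.
The rolling condition ω = v/R makes the rotational term ½I(v/R)² = ½kMv², so KE_total = ½(1+k)Mv² = (7/10)Mv².
Setting this equal to Mgh gives the vertical rise h = (1+k)v₀²/(2g) = 1.4×3.1²/(2×9.81) = 0.6857 m.
Along the incline, d = h/sinθ = 0.6857/sin25.1° ≈ 1.62 m.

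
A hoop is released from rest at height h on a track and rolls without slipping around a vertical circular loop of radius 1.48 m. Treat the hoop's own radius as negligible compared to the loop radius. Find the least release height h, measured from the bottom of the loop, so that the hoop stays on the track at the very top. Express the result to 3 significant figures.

h_min ≈ 4.44 m

The moment of inertia is MR², giving k ≡ I/(MR²) = 1.
At the top, contact is just lost when gravity alone supplies the centripetal force: Mg = Mv_top²/r, i.e. v_top² = gr.
With ω = v/R, the kinetic energy at speed v is ½(1+k)Mv² = Mv².
Energy conservation from release (height h) to the top (height 2r): Mgh = Mg(2r) + M·gr.
Thus h_min = 2r + (1+k)r/2 = r(2 + 2/2) = 1.48 × 3 ≈ 4.44 m.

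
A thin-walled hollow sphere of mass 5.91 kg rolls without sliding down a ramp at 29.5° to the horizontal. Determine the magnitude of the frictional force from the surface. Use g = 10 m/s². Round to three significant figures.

The moment of inertia is (2/3)MR², giving k ≡ I/(MR²) = 2/3.
Along the incline Mg sinθ − f = Ma, and torque about the center fR = Iα = kMR²(a/R) gives f = kMa.
Combining, a = g sinθ/(1+k) and f = kMa = kMg sinθ/(1+k).
f = (2/3) × 5.91 × 10 × sin29.5° / 1.667 ≈ 11.6 N.

f ≈ 11.6 N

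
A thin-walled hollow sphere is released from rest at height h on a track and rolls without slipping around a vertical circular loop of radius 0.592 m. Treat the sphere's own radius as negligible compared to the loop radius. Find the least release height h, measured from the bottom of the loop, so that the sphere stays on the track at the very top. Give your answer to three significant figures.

The moment of inertia is (2/3)MR², giving k ≡ I/(MR²) = 2/3.
At the top, contact is just lost when gravity alone supplies the centripetal force: Mg = Mv_top²/r, i.e. v_top² = gr.
With ω = v/R, the kinetic energy at speed v is ½(1+k)Mv² = (5/6)Mv².
Energy conservation from release (height h) to the top (height 2r): Mgh = Mg(2r) + (5/6)M·gr.
Thus h_min = 2r + (1+k)r/2 = r(2 + 1.667/2) = 0.592 × 2.833 ≈ 1.68 m.

h_min ≈ 1.68 m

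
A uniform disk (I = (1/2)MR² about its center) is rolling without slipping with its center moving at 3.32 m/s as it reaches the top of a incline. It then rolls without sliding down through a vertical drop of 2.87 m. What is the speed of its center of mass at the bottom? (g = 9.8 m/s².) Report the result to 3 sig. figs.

v ≈ 6.97 m/s

Here I = (1/2)MR², so the shape factor k = I/(MR²) = 0.5.
The rolling condition ω = v/R makes the rotational term ½I(v/R)² = ½kMv², so KE_total = ½(1+k)Mv² = (3/4)Mv².
Energy conservation: (3/4)Mv₀² + Mgh = (3/4)Mv², so v² = v₀² + 2gh/(1+k).
v = √(3.32² + 2×9.8×2.87/1.5) = √48.52 ≈ 6.97 m/s.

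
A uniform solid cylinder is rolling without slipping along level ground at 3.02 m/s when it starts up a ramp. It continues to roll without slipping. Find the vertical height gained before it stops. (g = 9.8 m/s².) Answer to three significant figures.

h ≈ 0.698 m

For this body I = (1/2)MR², i.e. k = I/(MR²) = 0.5.
Pure rolling means v = ωR; then KE = ½Mv² + ½I(v/R)² = ½(1+k)Mv² = (3/4)Mv².
At the top the kinetic energy is zero, so (3/4)Mv₀² = Mgh.
Thus h = (1+k)v₀²/(2g) = 1.5 × 3.02² / (2 × 9.8) ≈ 0.698 m.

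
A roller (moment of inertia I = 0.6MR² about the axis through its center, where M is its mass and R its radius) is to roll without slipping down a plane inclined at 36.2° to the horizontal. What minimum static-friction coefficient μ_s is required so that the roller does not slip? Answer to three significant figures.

μ_min ≈ 0.274

The moment of inertia is 0.6MR², giving k ≡ I/(MR²) = 0.6.
Translational: Mg sinθ − f = Ma. Rotational about the CM: fR = Iα = kMRa, so f = kMa.
These give a = g sinθ/(1+k) and the required friction f = kMg sinθ/(1+k).
The normal force is N = Mg cosθ, so μ_min = f/N = k tanθ/(1+k).
μ_min = 0.6 × tan36.2° / 1.6 ≈ 0.274.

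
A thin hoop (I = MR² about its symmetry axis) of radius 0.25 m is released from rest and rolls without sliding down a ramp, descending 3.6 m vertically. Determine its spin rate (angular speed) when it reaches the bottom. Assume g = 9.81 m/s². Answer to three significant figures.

ω ≈ 23.8 rad/s

For this body I = MR², i.e. k = I/(MR²) = 1.
Since it rolls without slipping, ω = v/R and KE = ½Mv² + ½Iω² = ½(1+k)Mv² = Mv².
Energy conservation Mgh = ½(1+k)Mv² gives v = √(2gh/(1+k)) = √(2 × 9.81 × 3.6 / 2) = 5.943 m/s.
The angular speed follows from ω = v/R = 5.943/0.25 ≈ 23.8 rad/s.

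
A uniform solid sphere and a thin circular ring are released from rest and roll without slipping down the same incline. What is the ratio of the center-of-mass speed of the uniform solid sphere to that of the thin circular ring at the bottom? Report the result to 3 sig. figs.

Each satisfies Mgh = ½(1+k)Mv² with k = I/(MR²), so v ∝ 1/√(1+k).
For the uniform solid sphere k = 0.4; for the thin circular ring k = 1.
v₁/v₂ = √((1+k₂)/(1+k₁)) = √(2/1.4) ≈ 1.20.

v_ratio ≈ 1.20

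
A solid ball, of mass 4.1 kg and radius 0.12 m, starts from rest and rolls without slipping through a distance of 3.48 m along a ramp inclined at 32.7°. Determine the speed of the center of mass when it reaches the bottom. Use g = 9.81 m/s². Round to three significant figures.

For this body I = (2/5)MR², i.e. k = I/(MR²) = 0.4.
Pure rolling means v = ωR; then KE = ½Mv² + ½I(v/R)² = ½(1+k)Mv² = (7/10)Mv².
The vertical drop is h = L sinθ = 3.48 × sin32.7° = 1.88 m.
Setting Mgh = (7/10)Mv² gives v = √(2gh/(1+k)) = √(2·9.81·1.88/1.4) ≈ 5.13 m/s.

v ≈ 5.13 m/s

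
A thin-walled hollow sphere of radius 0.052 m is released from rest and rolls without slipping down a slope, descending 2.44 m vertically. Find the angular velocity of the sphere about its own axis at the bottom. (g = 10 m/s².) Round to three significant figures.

ω ≈ 104 rad/s

For this body I = (2/3)MR², i.e. k = I/(MR²) = 2/3.
Rolling without slipping gives ω = v/R, so the total kinetic energy is ½Mv² + ½Iω² = ½(1+k)Mv² = (5/6)Mv².
Energy conservation Mgh = ½(1+k)Mv² gives v = √(2gh/(1+k)) = √(2 × 10 × 2.44 / 1.667) = 5.411 m/s.
The angular speed follows from ω = v/R = 5.411/0.052 ≈ 104 rad/s.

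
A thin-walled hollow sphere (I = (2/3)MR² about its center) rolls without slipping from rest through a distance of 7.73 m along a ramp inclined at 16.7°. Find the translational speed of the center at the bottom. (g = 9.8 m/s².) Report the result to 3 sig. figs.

v ≈ 5.11 m/s

With I = (2/3)MR², the ratio k = I/(MR²) is 2/3.
Pure rolling means v = ωR; then KE = ½Mv² + ½I(v/R)² = ½(1+k)Mv² = (5/6)Mv².
The vertical drop is h = L sinθ = 7.73 × sin16.7° = 2.221 m.
Energy conservation: Mgh = (5/6)Mv², so v = √(2gh/(1+k)) = √(2 × 9.8 × 2.221 / 1.667) ≈ 5.11 m/s.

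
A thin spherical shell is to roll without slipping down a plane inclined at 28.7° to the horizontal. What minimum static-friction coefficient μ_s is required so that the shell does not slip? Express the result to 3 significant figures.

μ_min ≈ 0.219

For this body I = (2/3)MR², i.e. k = I/(MR²) = 2/3.
Translational: Mg sinθ − f = Ma. Rotational about the CM: fR = Iα = kMRa, so f = kMa.
These give a = g sinθ/(1+k) and the required friction f = kMg sinθ/(1+k).
The normal force is N = Mg cosθ, so μ_min = f/N = k tanθ/(1+k).
μ_min = (2/3) × tan28.7° / 1.667 ≈ 0.219.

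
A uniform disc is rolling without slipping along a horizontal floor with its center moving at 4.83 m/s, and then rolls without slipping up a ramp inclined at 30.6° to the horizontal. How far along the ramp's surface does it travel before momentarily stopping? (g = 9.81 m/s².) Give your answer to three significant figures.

The moment of inertia is (1/2)MR², giving k ≡ I/(MR²) = 0.5.
Pure rolling means v = ωR; then KE = ½Mv² + ½I(v/R)² = ½(1+k)Mv² = (3/4)Mv².
Setting this equal to Mgh gives the vertical rise h = (1+k)v₀²/(2g) = 1.5×4.83²/(2×9.81) = 1.784 m.
Along the incline, d = h/sinθ = 1.784/sin30.6° ≈ 3.50 m.

d ≈ 3.50 m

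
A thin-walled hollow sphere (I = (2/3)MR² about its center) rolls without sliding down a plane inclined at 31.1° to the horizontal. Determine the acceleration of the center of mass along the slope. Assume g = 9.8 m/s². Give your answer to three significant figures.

a ≈ 3.04 m/s²

The moment of inertia is (2/3)MR², giving k ≡ I/(MR²) = 2/3.
Translational: Mg sinθ − f = Ma. Rotational about the CM: fR = Iα = kMRa, so f = kMa.
Eliminating f: Mg sinθ = (1+k)Ma, so a = g sinθ/(1+k) = 9.8 × sin31.1° / 1.667 ≈ 3.04 m/s².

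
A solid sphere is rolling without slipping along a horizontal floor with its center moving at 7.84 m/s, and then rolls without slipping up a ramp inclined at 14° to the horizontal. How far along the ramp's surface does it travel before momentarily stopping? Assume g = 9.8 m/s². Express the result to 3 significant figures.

d ≈ 18.1 m

Here I = (2/5)MR², so the shape factor k = I/(MR²) = 0.4.
Since it rolls without slipping, ω = v/R and KE = ½Mv² + ½Iω² = ½(1+k)Mv² = (7/10)Mv².
Setting this equal to Mgh gives the vertical rise h = (1+k)v₀²/(2g) = 1.4×7.84²/(2×9.8) = 4.39 m.
Along the incline, d = h/sinθ = 4.39/sin14° ≈ 18.1 m.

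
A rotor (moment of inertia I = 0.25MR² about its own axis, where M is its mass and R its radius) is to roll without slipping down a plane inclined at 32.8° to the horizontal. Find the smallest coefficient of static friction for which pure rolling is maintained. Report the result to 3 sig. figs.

μ_min ≈ 0.129

The moment of inertia is 0.25MR², giving k ≡ I/(MR²) = 0.25.
Translational: Mg sinθ − f = Ma. Rotational about the CM: fR = Iα = kMRa, so f = kMa.
These give a = g sinθ/(1+k) and the required friction f = kMg sinθ/(1+k).
With N = Mg cosθ, the no-slip condition f ≤ μN gives μ_min = f/N = k tanθ/(1+k).
μ_min = 0.25 × tan32.8° / 1.25 ≈ 0.129.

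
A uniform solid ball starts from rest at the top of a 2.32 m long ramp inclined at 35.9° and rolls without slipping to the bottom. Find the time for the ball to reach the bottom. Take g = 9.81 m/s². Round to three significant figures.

t ≈ 1.06 s

Here I = (2/5)MR², so the shape factor k = I/(MR²) = 0.4.
Newton's second law down the slope: Mg sinθ − f = Ma. The torque equation fR = Iα (with α = a/R) gives f = kMa.
Hence a = g sinθ/(1+k) = 9.81×sin35.9°/1.4 = 4.109 m/s².
Starting from rest, L = ½at², so t = √(2L/a) = √(2×2.32/4.109) ≈ 1.06 s.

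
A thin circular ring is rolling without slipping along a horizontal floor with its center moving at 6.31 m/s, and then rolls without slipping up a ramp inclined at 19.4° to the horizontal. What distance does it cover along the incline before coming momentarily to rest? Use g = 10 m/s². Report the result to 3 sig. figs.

d ≈ 12.0 m

With I = MR², the ratio k = I/(MR²) is 1.
The rolling condition ω = v/R makes the rotational term ½I(v/R)² = ½kMv², so KE_total = ½(1+k)Mv² = Mv².
Setting this equal to Mgh gives the vertical rise h = (1+k)v₀²/(2g) = 2×6.31²/(2×10) = 3.982 m.
Along the incline, d = h/sinθ = 3.982/sin19.4° ≈ 12.0 m.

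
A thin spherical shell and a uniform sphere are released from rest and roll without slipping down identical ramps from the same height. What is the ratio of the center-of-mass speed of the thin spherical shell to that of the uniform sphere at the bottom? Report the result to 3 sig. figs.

Each satisfies Mgh = ½(1+k)Mv² with k = I/(MR²), so v ∝ 1/√(1+k).
For the thin spherical shell k = 2/3; for the uniform sphere k = 0.4.
v₁/v₂ = √((1+k₂)/(1+k₁)) = √(1.4/1.667) ≈ 0.917.

v_ratio ≈ 0.917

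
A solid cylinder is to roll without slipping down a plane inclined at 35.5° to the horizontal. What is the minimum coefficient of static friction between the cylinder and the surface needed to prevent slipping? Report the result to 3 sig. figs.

The moment of inertia is (1/2)MR², giving k ≡ I/(MR²) = 0.5.
Translational: Mg sinθ − f = Ma. Rotational about the CM: fR = Iα = kMRa, so f = kMa.
These give a = g sinθ/(1+k) and the required friction f = kMg sinθ/(1+k).
The normal force is N = Mg cosθ, so μ_min = f/N = k tanθ/(1+k).
μ_min = 0.5 × tan35.5° / 1.5 ≈ 0.238.

μ_min ≈ 0.238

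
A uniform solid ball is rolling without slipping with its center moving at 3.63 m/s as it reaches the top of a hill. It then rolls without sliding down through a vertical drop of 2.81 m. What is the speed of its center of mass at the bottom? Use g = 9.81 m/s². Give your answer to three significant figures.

v ≈ 7.25 m/s

Here I = (2/5)MR², so the shape factor k = I/(MR²) = 0.4.
Pure rolling means v = ωR; then KE = ½Mv² + ½I(v/R)² = ½(1+k)Mv² = (7/10)Mv².
Conserving energy between top and bottom: (7/10)Mv² = (7/10)Mv₀² + Mgh, hence v² = v₀² + 2gh/(1+k).
v = √(3.63² + 2×9.81×2.81/1.4) = √52.56 ≈ 7.25 m/s.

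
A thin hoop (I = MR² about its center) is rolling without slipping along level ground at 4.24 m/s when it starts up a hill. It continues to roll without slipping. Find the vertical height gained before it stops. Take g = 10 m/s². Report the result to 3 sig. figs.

For this body I = MR², i.e. k = I/(MR²) = 1.
The rolling condition ω = v/R makes the rotational term ½I(v/R)² = ½kMv², so KE_total = ½(1+k)Mv² = Mv².
All of this converts to potential energy at the highest point: Mv₀² = Mgh.
Thus h = (1+k)v₀²/(2g) = 2 × 4.24² / (2 × 10) ≈ 1.80 m.

h ≈ 1.80 m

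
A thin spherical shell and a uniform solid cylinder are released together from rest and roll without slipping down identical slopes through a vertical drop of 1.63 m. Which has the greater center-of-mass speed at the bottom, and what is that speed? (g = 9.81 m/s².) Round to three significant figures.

the uniform solid cylinder, at v ≈ 4.62 m/s

For rolling without slipping, Mgh = ½(1+k)Mv² where k = I/(MR²), so v = √(2gh/(1+k)).
Thin spherical shell: k = 2/3, giving v = √(2×9.81×1.63/1.667) = 4.38 m/s.
Uniform solid cylinder: k = 0.5, giving v = √(2×9.81×1.63/1.5) = 4.617 m/s.
The smaller k wins: the uniform solid cylinder, at ≈ 4.62 m/s.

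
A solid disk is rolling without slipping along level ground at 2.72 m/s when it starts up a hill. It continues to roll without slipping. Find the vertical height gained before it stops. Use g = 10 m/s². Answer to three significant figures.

For this body I = (1/2)MR², i.e. k = I/(MR²) = 0.5.
Since it rolls without slipping, ω = v/R and KE = ½Mv² + ½Iω² = ½(1+k)Mv² = (3/4)Mv².
All of this converts to potential energy at the highest point: (3/4)Mv₀² = Mgh.
Thus h = (1+k)v₀²/(2g) = 1.5 × 2.72² / (2 × 10) ≈ 0.555 m.

h ≈ 0.555 m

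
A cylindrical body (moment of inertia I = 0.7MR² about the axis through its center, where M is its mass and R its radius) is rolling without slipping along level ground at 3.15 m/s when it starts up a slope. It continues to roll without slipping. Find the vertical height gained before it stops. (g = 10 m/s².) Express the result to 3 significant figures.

h ≈ 0.843 m

The moment of inertia is 0.7MR², giving k ≡ I/(MR²) = 0.7.
The rolling condition ω = v/R makes the rotational term ½I(v/R)² = ½kMv², so KE_total = ½(1+k)Mv² = (17/20)Mv².
All of this converts to potential energy at the highest point: (17/20)Mv₀² = Mgh.
Thus h = (1+k)v₀²/(2g) = 1.7 × 3.15² / (2 × 10) ≈ 0.843 m.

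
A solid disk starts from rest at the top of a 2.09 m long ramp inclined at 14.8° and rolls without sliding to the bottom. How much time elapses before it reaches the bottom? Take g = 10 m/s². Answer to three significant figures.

With I = (1/2)MR², the ratio k = I/(MR²) is 0.5.
Translational: Mg sinθ − f = Ma. Rotational about the CM: fR = Iα = kMRa, so f = kMa.
Hence a = g sinθ/(1+k) = 10×sin14.8°/1.5 = 1.703 m/s².
Starting from rest, L = ½at², so t = √(2L/a) = √(2×2.09/1.703) ≈ 1.57 s.

t ≈ 1.57 s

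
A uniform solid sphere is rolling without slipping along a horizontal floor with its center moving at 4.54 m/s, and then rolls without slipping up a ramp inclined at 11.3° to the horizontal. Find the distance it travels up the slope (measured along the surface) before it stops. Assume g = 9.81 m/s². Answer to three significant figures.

The moment of inertia is (2/5)MR², giving k ≡ I/(MR²) = 0.4.
Since it rolls without slipping, ω = v/R and KE = ½Mv² + ½Iω² = ½(1+k)Mv² = (7/10)Mv².
Setting this equal to Mgh gives the vertical rise h = (1+k)v₀²/(2g) = 1.4×4.54²/(2×9.81) = 1.471 m.
The distance along the slope is d = h/sinθ = 1.471/sin11.3° ≈ 7.51 m.

d ≈ 7.51 m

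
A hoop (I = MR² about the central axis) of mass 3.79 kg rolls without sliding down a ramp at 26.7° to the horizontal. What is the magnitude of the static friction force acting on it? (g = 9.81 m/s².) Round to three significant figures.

f ≈ 8.35 N

With I = MR², the ratio k = I/(MR²) is 1.
Along the incline Mg sinθ − f = Ma, and torque about the center fR = Iα = kMR²(a/R) gives f = kMa.
Combining, a = g sinθ/(1+k) and f = kMa = kMg sinθ/(1+k).
f = 1 × 3.79 × 9.81 × sin26.7° / 2 ≈ 8.35 N.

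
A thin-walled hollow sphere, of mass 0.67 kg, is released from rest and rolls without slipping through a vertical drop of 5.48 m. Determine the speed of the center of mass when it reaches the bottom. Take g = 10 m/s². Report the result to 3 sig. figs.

With I = (2/3)MR², the ratio k = I/(MR²) is 2/3.
Pure rolling means v = ωR; then KE = ½Mv² + ½I(v/R)² = ½(1+k)Mv² = (5/6)Mv².
Setting Mgh = (5/6)Mv² gives v = √(2gh/(1+k)) = √(2·10·5.48/1.667) ≈ 8.11 m/s.

v ≈ 8.11 m/s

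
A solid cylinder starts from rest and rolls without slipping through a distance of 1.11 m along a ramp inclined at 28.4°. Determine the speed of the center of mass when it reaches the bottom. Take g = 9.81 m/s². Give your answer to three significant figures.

Here I = (1/2)MR², so the shape factor k = I/(MR²) = 0.5.
The rolling condition ω = v/R makes the rotational term ½I(v/R)² = ½kMv², so KE_total = ½(1+k)Mv² = (3/4)Mv².
The vertical drop is h = L sinθ = 1.11 × sin28.4° = 0.5279 m.
Setting Mgh = (3/4)Mv² gives v = √(2gh/(1+k)) = √(2·9.81·0.5279/1.5) ≈ 2.63 m/s.

v ≈ 2.63 m/s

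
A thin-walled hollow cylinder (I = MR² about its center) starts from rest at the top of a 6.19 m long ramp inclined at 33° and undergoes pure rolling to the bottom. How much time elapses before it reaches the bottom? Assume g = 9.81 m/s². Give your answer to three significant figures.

t ≈ 2.15 s

With I = MR², the ratio k = I/(MR²) is 1.
Newton's second law down the slope: Mg sinθ − f = Ma. The torque equation fR = Iα (with α = a/R) gives f = kMa.
Hence a = g sinθ/(1+k) = 9.81×sin33°/2 = 2.671 m/s².
With constant a from rest, t = √(2L/a) = √(2·6.19/2.671) ≈ 2.15 s.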